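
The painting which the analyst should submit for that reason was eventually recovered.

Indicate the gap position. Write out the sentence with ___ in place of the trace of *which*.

The filler 'which' is interpreted as the direct object of 'submit'. The gap is right after 'submit'.

The painting which the analyst should submit ___ for that reason was eventually recovered.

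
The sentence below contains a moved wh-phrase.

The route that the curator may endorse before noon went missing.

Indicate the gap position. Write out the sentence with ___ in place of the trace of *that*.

The route that the curator may endorse ___ before noon went missing.

'that' functions as the direct object of 'endorse'. The gap is right after 'endorse'.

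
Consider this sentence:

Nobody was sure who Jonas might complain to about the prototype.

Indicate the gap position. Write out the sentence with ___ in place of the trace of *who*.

Underlying clause: Jonas might complain to who about the prototype.
The filler 'who' is interpreted as the object of the preposition 'to'. The gap is right after 'to'.

Nobody was sure who Jonas might complain to ___ about the prototype.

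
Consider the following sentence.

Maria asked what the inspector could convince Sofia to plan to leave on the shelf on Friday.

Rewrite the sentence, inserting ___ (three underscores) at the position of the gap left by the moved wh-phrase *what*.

Maria asked what the inspector could convince Sofia to plan to leave ___ on the shelf on Friday.

Underlying clause: The inspector could convince Sofia to plan to leave what on the shelf on Friday.
'what' functions as the direct object of 'leave'. The gap is right after 'leave'.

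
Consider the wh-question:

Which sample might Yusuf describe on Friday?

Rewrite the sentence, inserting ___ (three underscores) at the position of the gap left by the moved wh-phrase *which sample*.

Which sample might Yusuf describe ___ on Friday?

Pre-movement form: Yusuf might describe which sample on Friday.
'which sample' functions as the direct object of 'describe'. The gap is right after 'describe'.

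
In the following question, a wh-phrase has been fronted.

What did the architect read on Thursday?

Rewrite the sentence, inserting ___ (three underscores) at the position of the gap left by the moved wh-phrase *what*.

In situ: The architect did read what on Thursday.
The filler 'what' is interpreted as the direct object of 'read'. The gap is right after 'read'.

What did the architect read ___ on Thursday?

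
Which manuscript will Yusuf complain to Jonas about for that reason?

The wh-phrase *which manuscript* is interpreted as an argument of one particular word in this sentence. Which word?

Before movement: Yusuf will complain to Jonas about which manuscript for that reason.
The filler 'which manuscript' is interpreted as the object of the preposition 'about'. Wh-movement fronts it, leaving a gap right after 'about':
Which manuscript will Yusuf complain to Jonas about ___ for that reason?

about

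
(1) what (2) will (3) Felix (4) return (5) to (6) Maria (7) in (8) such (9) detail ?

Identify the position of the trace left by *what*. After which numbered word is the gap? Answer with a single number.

4

Before movement: Felix will return what to Maria in such detail.
'what' is the direct object of 'return'. It moves to the left edge, and the trace sits right after 'return':
What will Felix return ___ to Maria in such detail?
'return' is word 4.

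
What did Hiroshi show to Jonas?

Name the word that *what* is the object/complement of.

Before movement: Hiroshi did show what to Jonas.
'what' is the direct object of 'show'. Fronting leaves a gap immediately after 'show':
What did Hiroshi show ___ to Jonas?

show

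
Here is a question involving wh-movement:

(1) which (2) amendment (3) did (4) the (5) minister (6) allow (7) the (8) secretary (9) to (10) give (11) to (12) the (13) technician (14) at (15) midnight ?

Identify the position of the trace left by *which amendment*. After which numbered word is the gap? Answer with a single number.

Underlying clause: The minister did allow the secretary to give which amendment to the technician at midnight.
'which amendment' is the direct object of 'give'. Fronting leaves a gap immediately after 'give':
Which amendment did the minister allow the secretary to give ___ to the technician at midnight?
'give' is word 10.

10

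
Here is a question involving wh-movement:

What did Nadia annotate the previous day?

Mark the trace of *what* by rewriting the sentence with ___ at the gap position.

In situ: Nadia did annotate what the previous day.
The filler 'what' is interpreted as the direct object of 'annotate'. The gap is right after 'annotate'.

What did Nadia annotate ___ the previous day?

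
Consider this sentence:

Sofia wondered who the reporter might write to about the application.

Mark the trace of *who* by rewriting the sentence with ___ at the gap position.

Sofia wondered who the reporter might write to ___ about the application.

Pre-movement form: The reporter might write to who about the application.
The filler 'who' is interpreted as the object of the preposition 'to'. The gap is right after 'to'.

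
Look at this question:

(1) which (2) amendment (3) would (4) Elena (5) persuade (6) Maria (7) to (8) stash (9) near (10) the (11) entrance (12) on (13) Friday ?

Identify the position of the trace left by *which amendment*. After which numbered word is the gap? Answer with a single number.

8

Pre-movement form: Elena would persuade Maria to stash which amendment near the entrance on Friday.
'which amendment' functions as the direct object of 'stash'. Fronting leaves a gap immediately after 'stash':
Which amendment would Elena persuade Maria to stash ___ near the entrance on Friday?
'stash' is word 8.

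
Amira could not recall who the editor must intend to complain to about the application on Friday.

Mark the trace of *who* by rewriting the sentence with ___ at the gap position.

Before movement: The editor must intend to complain to who about the application on Friday.
'who' functions as the object of the preposition 'to'. The gap is right after 'to'.

Amira could not recall who the editor must intend to complain to ___ about the application on Friday.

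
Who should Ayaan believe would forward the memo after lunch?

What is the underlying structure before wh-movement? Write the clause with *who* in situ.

Ayaan should believe who would forward the memo after lunch.

The filler 'who' is interpreted as the subject of the clause embedded under 'believe'. Fronting leaves a gap immediately after 'believe':
Who should Ayaan believe ___ would forward the memo after lunch?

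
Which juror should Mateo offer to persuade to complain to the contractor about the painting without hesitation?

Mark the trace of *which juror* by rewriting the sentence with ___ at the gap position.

In situ: Mateo should offer to persuade which juror to complain to the contractor about the painting without hesitation.
'which juror' functions as the direct object of 'persuade'. The gap is right after 'persuade'.

Which juror should Mateo offer to persuade ___ to complain to the contractor about the painting without hesitation?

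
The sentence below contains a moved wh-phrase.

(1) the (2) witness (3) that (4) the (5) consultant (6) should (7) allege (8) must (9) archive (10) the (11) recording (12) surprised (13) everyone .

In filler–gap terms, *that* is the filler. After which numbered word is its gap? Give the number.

7

'that' is the subject of the clause embedded under 'allege'. It moves to the left edge, and the trace sits right after 'allege':
The witness that the consultant should allege ___ must archive the recording surprised everyone.
'allege' is word 7.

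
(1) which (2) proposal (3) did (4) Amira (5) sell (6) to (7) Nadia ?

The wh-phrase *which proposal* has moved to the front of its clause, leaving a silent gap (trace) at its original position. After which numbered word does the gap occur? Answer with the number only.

5

Pre-movement form: Amira did sell which proposal to Nadia.
The filler 'which proposal' is interpreted as the direct object of 'sell'. It moves to the left edge, and the trace sits right after 'sell':
Which proposal did Amira sell ___ to Nadia?
'sell' is word 5.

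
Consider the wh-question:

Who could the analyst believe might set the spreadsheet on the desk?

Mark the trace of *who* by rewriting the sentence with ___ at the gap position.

Who could the analyst believe ___ might set the spreadsheet on the desk?

Pre-movement form: The analyst could believe who might set the spreadsheet on the desk.
The filler 'who' is interpreted as the subject of the clause embedded under 'believe'. The gap is right after 'believe'.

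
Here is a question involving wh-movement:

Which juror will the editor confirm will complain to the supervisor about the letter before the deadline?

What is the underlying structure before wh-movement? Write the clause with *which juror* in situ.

'which juror' is the subject of the clause embedded under 'confirm'. It moves to the left edge, and the trace sits right after 'confirm':
Which juror will the editor confirm ___ will complain to the supervisor about the letter before the deadline?

The editor will confirm which juror will complain to the supervisor about the letter before the deadline.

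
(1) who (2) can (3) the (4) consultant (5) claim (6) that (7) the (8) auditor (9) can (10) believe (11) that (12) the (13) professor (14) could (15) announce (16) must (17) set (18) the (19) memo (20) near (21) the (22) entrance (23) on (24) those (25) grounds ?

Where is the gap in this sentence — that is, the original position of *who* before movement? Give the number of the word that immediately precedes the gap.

15

Pre-movement form: The consultant can claim that the auditor can believe that the professor could announce who must set the memo near the entrance on those grounds.
'who' functions as the subject of the clause embedded under 'announce'. Fronting leaves a gap immediately after 'announce':
Who can the consultant claim that the auditor can believe that the professor could announce ___ must set the memo near the entrance on those grounds?
'announce' is word 15.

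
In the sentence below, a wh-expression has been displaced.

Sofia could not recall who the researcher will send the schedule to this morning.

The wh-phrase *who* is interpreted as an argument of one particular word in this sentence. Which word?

to

Pre-movement form: The researcher will send the schedule to who this morning.
'who' is the object of the preposition 'to' (recipient of 'send'). Fronting leaves a gap immediately after 'to':
Sofia could not recall who the researcher will send the schedule to ___ this morning.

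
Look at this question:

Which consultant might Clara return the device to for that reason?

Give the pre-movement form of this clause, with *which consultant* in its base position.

Clara might return the device to which consultant for that reason.

The filler 'which consultant' is interpreted as the object of the preposition 'to' (recipient of 'return'). Fronting leaves a gap immediately after 'to':
Which consultant might Clara return the device to ___ for that reason?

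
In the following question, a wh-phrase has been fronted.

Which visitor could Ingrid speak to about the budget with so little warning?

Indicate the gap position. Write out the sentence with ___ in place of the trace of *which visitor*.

In situ: Ingrid could speak to which visitor about the budget with so little warning.
'which visitor' functions as the object of the preposition 'to'. The gap is right after 'to'.

Which visitor could Ingrid speak to ___ about the budget with so little warning?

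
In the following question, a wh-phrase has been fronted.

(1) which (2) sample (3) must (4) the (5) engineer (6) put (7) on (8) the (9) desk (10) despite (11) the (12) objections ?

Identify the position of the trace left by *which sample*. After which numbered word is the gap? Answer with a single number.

6

Before movement: The engineer must put which sample on the desk despite the objections.
'which sample' functions as the direct object of 'put'. It moves to the left edge, and the trace sits right after 'put':
Which sample must the engineer put ___ on the desk despite the objections?
'put' is word 6.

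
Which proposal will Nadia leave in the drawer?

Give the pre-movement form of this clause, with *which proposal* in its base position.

'which proposal' is the direct object of 'leave'. It moves to the left edge, and the trace sits right after 'leave':
Which proposal will Nadia leave ___ in the drawer?

Nadia will leave which proposal in the drawer.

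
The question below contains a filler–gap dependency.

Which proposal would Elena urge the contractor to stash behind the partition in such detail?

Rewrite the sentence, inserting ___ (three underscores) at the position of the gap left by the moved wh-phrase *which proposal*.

Which proposal would Elena urge the contractor to stash ___ behind the partition in such detail?

In situ: Elena would urge the contractor to stash which proposal behind the partition in such detail.
'which proposal' is the direct object of 'stash'. The gap is right after 'stash'.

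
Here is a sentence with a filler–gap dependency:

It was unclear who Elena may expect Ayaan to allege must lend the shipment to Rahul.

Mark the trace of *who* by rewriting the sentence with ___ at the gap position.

Pre-movement form: Elena may expect Ayaan to allege who must lend the shipment to Rahul.
The filler 'who' is interpreted as the subject of the clause embedded under 'allege'. The gap is right after 'allege'.

It was unclear who Elena may expect Ayaan to allege ___ must lend the shipment to Rahul.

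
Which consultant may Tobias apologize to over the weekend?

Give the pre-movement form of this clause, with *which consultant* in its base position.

Tobias may apologize to which consultant over the weekend.

The filler 'which consultant' is interpreted as the object of the preposition 'to'. It moves to the left edge, and the trace sits right after 'to':
Which consultant may Tobias apologize to ___ over the weekend?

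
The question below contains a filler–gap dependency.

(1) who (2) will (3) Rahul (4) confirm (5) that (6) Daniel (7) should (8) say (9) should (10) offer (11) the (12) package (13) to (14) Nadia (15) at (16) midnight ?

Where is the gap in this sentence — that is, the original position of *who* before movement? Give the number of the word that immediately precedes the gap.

Underlying clause: Rahul will confirm that Daniel should say who should offer the package to Nadia at midnight.
'who' is the subject of the clause embedded under 'say'. Wh-movement fronts it, leaving a gap right after 'say':
Who will Rahul confirm that Daniel should say ___ should offer the package to Nadia at midnight?
'say' is word 8.

8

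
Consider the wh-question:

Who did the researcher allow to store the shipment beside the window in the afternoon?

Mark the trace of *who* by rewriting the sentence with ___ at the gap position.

Before movement: The researcher did allow who to store the shipment beside the window in the afternoon.
'who' functions as the direct object of 'allow'. The gap is right after 'allow'.

Who did the researcher allow ___ to store the shipment beside the window in the afternoon?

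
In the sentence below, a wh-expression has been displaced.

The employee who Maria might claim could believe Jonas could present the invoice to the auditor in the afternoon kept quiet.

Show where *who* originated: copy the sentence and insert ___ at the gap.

'who' functions as the subject of the clause embedded under 'claim'. The gap is right after 'claim'.

The employee who Maria might claim ___ could believe Jonas could present the invoice to the auditor in the afternoon kept quiet.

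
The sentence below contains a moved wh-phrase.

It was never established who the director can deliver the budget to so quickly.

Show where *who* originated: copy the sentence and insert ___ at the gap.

It was never established who the director can deliver the budget to ___ so quickly.

Underlying clause: The director can deliver the budget to who so quickly.
'who' functions as the object of the preposition 'to' (recipient of 'deliver'). The gap is right after 'to'.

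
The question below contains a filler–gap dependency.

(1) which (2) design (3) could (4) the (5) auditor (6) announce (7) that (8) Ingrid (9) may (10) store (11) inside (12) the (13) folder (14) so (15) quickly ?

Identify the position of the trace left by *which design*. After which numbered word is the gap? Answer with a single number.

Pre-movement form: The auditor could announce that Ingrid may store which design inside the folder so quickly.
'which design' is the direct object of 'store'. Fronting leaves a gap immediately after 'store':
Which design could the auditor announce that Ingrid may store ___ inside the folder so quickly?
'store' is word 10.

10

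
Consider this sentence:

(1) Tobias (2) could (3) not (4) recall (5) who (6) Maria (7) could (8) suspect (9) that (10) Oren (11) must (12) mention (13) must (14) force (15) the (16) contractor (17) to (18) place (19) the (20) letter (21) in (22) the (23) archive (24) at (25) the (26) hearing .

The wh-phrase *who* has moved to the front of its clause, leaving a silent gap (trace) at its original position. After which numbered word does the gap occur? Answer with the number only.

12

Underlying clause: Maria could suspect that Oren must mention who must force the contractor to place the letter in the archive at the hearing.
'who' is the subject of the clause embedded under 'mention'. Wh-movement fronts it, leaving a gap right after 'mention':
Tobias could not recall who Maria could suspect that Oren must mention ___ must force the contractor to place the letter in the archive at the hearing.
'mention' is word 12.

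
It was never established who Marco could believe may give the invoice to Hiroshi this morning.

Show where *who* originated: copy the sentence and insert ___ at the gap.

It was never established who Marco could believe ___ may give the invoice to Hiroshi this morning.

Pre-movement form: Marco could believe who may give the invoice to Hiroshi this morning.
The filler 'who' is interpreted as the subject of the clause embedded under 'believe'. The gap is right after 'believe'.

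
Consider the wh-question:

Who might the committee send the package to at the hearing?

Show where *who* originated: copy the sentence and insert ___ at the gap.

Pre-movement form: The committee might send the package to who at the hearing.
The filler 'who' is interpreted as the object of the preposition 'to' (recipient of 'send'). The gap is right after 'to'.

Who might the committee send the package to ___ at the hearing?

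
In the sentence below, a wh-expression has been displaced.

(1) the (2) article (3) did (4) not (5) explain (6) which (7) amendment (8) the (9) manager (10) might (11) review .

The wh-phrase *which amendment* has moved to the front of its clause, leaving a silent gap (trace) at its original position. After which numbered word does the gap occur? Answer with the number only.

11

Pre-movement form: The manager might review which amendment.
The filler 'which amendment' is interpreted as the direct object of 'review'. Fronting leaves a gap immediately after 'review':
The article did not explain which amendment the manager might review ___.
'review' is word 11.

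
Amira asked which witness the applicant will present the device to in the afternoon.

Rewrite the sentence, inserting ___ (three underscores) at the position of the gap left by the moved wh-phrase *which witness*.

Amira asked which witness the applicant will present the device to ___ in the afternoon.

Underlying clause: The applicant will present the device to which witness in the afternoon.
'which witness' functions as the object of the preposition 'to' (recipient of 'present'). The gap is right after 'to'.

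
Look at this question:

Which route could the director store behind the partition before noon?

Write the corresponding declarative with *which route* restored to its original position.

The director could store which route behind the partition before noon.

'which route' functions as the direct object of 'store'. It moves to the left edge, and the trace sits right after 'store':
Which route could the director store ___ behind the partition before noon?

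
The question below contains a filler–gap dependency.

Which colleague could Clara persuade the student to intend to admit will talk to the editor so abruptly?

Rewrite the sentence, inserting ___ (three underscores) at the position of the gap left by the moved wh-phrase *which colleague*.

Which colleague could Clara persuade the student to intend to admit ___ will talk to the editor so abruptly?

In situ: Clara could persuade the student to intend to admit which colleague will talk to the editor so abruptly.
'which colleague' is the subject of the clause embedded under 'admit'. The gap is right after 'admit'.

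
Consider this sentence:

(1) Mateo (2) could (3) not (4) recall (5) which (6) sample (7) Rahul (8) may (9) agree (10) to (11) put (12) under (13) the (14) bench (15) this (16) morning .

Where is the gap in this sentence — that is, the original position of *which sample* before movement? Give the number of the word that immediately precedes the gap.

11

Pre-movement form: Rahul may agree to put which sample under the bench this morning.
The filler 'which sample' is interpreted as the direct object of 'put'. Wh-movement fronts it, leaving a gap right after 'put':
Mateo could not recall which sample Rahul may agree to put ___ under the bench this morning.
'put' is word 11.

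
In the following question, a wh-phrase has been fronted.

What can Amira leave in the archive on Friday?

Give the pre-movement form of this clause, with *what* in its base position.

Amira can leave what in the archive on Friday.

'what' functions as the direct object of 'leave'. Fronting leaves a gap immediately after 'leave':
What can Amira leave ___ in the archive on Friday?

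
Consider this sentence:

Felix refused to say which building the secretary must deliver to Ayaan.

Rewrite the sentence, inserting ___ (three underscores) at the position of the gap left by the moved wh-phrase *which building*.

Felix refused to say which building the secretary must deliver ___ to Ayaan.

Pre-movement form: The secretary must deliver which building to Ayaan.
The filler 'which building' is interpreted as the direct object of 'deliver'. The gap is right after 'deliver'.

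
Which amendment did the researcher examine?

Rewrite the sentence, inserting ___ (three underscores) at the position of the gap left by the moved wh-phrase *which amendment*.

Which amendment did the researcher examine ___?

Underlying clause: The researcher did examine which amendment.
'which amendment' functions as the direct object of 'examine'. The gap is right after 'examine'.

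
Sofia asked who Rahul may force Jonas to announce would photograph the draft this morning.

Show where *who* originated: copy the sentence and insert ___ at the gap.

Sofia asked who Rahul may force Jonas to announce ___ would photograph the draft this morning.

Before movement: Rahul may force Jonas to announce who would photograph the draft this morning.
The filler 'who' is interpreted as the subject of the clause embedded under 'announce'. The gap is right after 'announce'.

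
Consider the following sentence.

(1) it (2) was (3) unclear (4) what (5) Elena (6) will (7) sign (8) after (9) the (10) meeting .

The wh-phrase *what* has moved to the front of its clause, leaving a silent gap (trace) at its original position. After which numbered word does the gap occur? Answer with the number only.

In situ: Elena will sign what after the meeting.
'what' is the direct object of 'sign'. Wh-movement fronts it, leaving a gap right after 'sign':
It was unclear what Elena will sign ___ after the meeting.
'sign' is word 7.

7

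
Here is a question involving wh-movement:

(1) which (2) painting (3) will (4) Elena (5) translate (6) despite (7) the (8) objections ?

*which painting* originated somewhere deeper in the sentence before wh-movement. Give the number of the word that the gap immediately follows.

In situ: Elena will translate which painting despite the objections.
The filler 'which painting' is interpreted as the direct object of 'translate'. Fronting leaves a gap immediately after 'translate':
Which painting will Elena translate ___ despite the objections?
'translate' is word 5.

5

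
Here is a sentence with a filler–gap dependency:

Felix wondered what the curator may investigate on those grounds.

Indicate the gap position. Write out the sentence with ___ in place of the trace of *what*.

Felix wondered what the curator may investigate ___ on those grounds.

Underlying clause: The curator may investigate what on those grounds.
'what' functions as the direct object of 'investigate'. The gap is right after 'investigate'.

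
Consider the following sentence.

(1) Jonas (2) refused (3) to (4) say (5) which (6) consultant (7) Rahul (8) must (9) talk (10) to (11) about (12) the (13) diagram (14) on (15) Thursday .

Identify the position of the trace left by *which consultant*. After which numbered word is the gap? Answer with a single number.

10

Underlying clause: Rahul must talk to which consultant about the diagram on Thursday.
The filler 'which consultant' is interpreted as the object of the preposition 'to'. It moves to the left edge, and the trace sits right after 'to':
Jonas refused to say which consultant Rahul must talk to ___ about the diagram on Thursday.
'to' is word 10.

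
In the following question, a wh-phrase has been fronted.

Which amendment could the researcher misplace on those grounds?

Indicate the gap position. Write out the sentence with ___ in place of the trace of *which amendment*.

Which amendment could the researcher misplace ___ on those grounds?

In situ: The researcher could misplace which amendment on those grounds.
'which amendment' is the direct object of 'misplace'. The gap is right after 'misplace'.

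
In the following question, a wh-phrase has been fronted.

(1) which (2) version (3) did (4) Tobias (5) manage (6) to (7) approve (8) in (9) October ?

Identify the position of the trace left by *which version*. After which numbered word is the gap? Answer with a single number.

7

Underlying clause: Tobias did manage to approve which version in October.
'which version' functions as the direct object of 'approve'. It moves to the left edge, and the trace sits right after 'approve':
Which version did Tobias manage to approve ___ in October?
'approve' is word 7.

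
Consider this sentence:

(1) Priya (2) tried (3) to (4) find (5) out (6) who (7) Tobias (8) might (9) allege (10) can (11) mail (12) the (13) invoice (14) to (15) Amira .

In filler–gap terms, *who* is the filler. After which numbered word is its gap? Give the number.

Before movement: Tobias might allege who can mail the invoice to Amira.
'who' functions as the subject of the clause embedded under 'allege'. Wh-movement fronts it, leaving a gap right after 'allege':
Priya tried to find out who Tobias might allege ___ can mail the invoice to Amira.
'allege' is word 9.

9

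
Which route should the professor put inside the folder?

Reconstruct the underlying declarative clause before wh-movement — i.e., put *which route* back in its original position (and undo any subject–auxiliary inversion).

The filler 'which route' is interpreted as the direct object of 'put'. Fronting leaves a gap immediately after 'put':
Which route should the professor put ___ inside the folder?

The professor should put which route inside the folder.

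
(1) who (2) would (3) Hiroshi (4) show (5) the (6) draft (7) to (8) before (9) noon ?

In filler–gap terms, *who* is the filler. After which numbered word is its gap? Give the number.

7

In situ: Hiroshi would show the draft to who before noon.
'who' functions as the object of the preposition 'to' (recipient of 'show'). Wh-movement fronts it, leaving a gap right after 'to':
Who would Hiroshi show the draft to ___ before noon?
'to' is word 7.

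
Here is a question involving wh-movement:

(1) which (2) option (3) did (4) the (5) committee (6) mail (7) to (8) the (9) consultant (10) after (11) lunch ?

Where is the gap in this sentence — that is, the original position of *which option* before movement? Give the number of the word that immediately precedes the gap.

6

Before movement: The committee did mail which option to the consultant after lunch.
'which option' is the direct object of 'mail'. Fronting leaves a gap immediately after 'mail':
Which option did the committee mail ___ to the consultant after lunch?
'mail' is word 6.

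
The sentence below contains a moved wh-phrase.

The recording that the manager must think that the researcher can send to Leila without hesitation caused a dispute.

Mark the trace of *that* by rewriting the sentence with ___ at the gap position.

The recording that the manager must think that the researcher can send ___ to Leila without hesitation caused a dispute.

The filler 'that' is interpreted as the direct object of 'send'. The gap is right after 'send'.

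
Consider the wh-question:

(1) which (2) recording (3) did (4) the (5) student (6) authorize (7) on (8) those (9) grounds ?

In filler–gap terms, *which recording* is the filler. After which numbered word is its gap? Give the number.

6

In situ: The student did authorize which recording on those grounds.
'which recording' functions as the direct object of 'authorize'. Fronting leaves a gap immediately after 'authorize':
Which recording did the student authorize ___ on those grounds?
'authorize' is word 6.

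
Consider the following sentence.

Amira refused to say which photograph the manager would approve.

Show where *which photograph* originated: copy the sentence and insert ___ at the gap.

Amira refused to say which photograph the manager would approve ___.

Pre-movement form: The manager would approve which photograph.
The filler 'which photograph' is interpreted as the direct object of 'approve'. The gap is right after 'approve'.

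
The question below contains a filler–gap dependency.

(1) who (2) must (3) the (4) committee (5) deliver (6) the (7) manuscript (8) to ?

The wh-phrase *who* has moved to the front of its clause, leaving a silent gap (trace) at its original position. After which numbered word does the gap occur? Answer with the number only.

Before movement: The committee must deliver the manuscript to who.
'who' is the object of the preposition 'to' (recipient of 'deliver'). Wh-movement fronts it, leaving a gap right after 'to':
Who must the committee deliver the manuscript to ___?
'to' is word 8.

8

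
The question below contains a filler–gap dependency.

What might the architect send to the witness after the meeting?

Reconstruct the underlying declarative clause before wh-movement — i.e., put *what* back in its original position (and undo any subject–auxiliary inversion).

The architect might send what to the witness after the meeting.

'what' is the direct object of 'send'. It moves to the left edge, and the trace sits right after 'send':
What might the architect send ___ to the witness after the meeting?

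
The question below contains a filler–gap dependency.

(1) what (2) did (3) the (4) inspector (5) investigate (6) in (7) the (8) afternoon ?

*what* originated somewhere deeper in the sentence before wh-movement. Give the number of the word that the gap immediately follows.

5

In situ: The inspector did investigate what in the afternoon.
'what' functions as the direct object of 'investigate'. Wh-movement fronts it, leaving a gap right after 'investigate':
What did the inspector investigate ___ in the afternoon?
'investigate' is word 5.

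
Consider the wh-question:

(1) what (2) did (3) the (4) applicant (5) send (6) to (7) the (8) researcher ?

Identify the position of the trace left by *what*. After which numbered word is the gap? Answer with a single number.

5

In situ: The applicant did send what to the researcher.
'what' functions as the direct object of 'send'. Wh-movement fronts it, leaving a gap right after 'send':
What did the applicant send ___ to the researcher?
'send' is word 5.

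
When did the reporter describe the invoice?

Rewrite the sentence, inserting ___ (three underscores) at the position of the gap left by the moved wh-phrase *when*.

When did the reporter describe the invoice ___?

Pre-movement form: The reporter did describe the invoice when.
'when' is the temporal adjunct. The gap is right after 'invoice'.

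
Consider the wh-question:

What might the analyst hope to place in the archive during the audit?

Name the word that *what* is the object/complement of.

Pre-movement form: The analyst might hope to place what in the archive during the audit.
'what' is the direct object of 'place'. Fronting leaves a gap immediately after 'place':
What might the analyst hope to place ___ in the archive during the audit?

place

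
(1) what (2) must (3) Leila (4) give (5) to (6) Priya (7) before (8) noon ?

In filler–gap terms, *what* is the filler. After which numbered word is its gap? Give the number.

4

In situ: Leila must give what to Priya before noon.
'what' functions as the direct object of 'give'. It moves to the left edge, and the trace sits right after 'give':
What must Leila give ___ to Priya before noon?
'give' is word 4.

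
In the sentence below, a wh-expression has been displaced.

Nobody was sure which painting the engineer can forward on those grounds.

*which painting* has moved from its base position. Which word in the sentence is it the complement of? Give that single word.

forward

Pre-movement form: The engineer can forward which painting on those grounds.
'which painting' functions as the direct object of 'forward'. Fronting leaves a gap immediately after 'forward':
Nobody was sure which painting the engineer can forward ___ on those grounds.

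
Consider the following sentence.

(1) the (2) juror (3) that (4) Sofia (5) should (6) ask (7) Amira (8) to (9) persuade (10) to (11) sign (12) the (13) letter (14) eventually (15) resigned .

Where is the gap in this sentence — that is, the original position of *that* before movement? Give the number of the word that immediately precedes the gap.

9

'that' is the direct object of 'persuade'. Fronting leaves a gap immediately after 'persuade':
The juror that Sofia should ask Amira to persuade ___ to sign the letter eventually resigned.
'persuade' is word 9.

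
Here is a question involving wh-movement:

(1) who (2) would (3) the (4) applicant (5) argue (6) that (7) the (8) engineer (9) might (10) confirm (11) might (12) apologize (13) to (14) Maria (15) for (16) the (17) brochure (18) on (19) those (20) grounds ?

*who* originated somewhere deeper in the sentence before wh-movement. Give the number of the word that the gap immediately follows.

10

Pre-movement form: The applicant would argue that the engineer might confirm who might apologize to Maria for the brochure on those grounds.
The filler 'who' is interpreted as the subject of the clause embedded under 'confirm'. Wh-movement fronts it, leaving a gap right after 'confirm':
Who would the applicant argue that the engineer might confirm ___ might apologize to Maria for the brochure on those grounds?
'confirm' is word 10.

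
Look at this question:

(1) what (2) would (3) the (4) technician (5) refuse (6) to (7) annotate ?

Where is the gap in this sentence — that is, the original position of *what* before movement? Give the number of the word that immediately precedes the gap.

Before movement: The technician would refuse to annotate what.
The filler 'what' is interpreted as the direct object of 'annotate'. Fronting leaves a gap immediately after 'annotate':
What would the technician refuse to annotate ___?
'annotate' is word 7.

7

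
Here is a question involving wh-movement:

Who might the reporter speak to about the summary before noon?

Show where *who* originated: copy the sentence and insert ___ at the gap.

Who might the reporter speak to ___ about the summary before noon?

Pre-movement form: The reporter might speak to who about the summary before noon.
The filler 'who' is interpreted as the object of the preposition 'to'. The gap is right after 'to'.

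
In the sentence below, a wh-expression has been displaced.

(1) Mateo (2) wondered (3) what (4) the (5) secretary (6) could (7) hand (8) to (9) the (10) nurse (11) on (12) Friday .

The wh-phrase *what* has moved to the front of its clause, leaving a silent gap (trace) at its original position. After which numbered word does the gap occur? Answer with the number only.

Pre-movement form: The secretary could hand what to the nurse on Friday.
'what' functions as the direct object of 'hand'. Wh-movement fronts it, leaving a gap right after 'hand':
Mateo wondered what the secretary could hand ___ to the nurse on Friday.
'hand' is word 7.

7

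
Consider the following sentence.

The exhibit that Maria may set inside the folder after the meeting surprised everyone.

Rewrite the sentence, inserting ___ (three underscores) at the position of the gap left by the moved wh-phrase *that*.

The exhibit that Maria may set ___ inside the folder after the meeting surprised everyone.

'that' functions as the direct object of 'set'. The gap is right after 'set'.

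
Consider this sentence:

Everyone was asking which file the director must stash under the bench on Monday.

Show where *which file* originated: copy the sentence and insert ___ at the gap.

Pre-movement form: The director must stash which file under the bench on Monday.
'which file' is the direct object of 'stash'. The gap is right after 'stash'.

Everyone was asking which file the director must stash ___ under the bench on Monday.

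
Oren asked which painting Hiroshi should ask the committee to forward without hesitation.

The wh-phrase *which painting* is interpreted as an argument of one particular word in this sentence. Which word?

Before movement: Hiroshi should ask the committee to forward which painting without hesitation.
'which painting' is the direct object of 'forward'. Fronting leaves a gap immediately after 'forward':
Oren asked which painting Hiroshi should ask the committee to forward ___ without hesitation.

forward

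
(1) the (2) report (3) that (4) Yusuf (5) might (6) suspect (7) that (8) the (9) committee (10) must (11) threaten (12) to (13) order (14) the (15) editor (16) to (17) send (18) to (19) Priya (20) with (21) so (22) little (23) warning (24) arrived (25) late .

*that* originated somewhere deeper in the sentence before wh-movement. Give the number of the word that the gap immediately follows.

The filler 'that' is interpreted as the direct object of 'send'. Wh-movement fronts it, leaving a gap right after 'send':
The report that Yusuf might suspect that the committee must threaten to order the editor to send ___ to Priya with so little warning arrived late.
'send' is word 17.

17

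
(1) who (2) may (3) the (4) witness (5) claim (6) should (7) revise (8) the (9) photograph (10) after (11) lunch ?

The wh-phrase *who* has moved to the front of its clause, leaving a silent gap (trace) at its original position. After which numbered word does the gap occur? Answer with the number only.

Underlying clause: The witness may claim who should revise the photograph after lunch.
'who' functions as the subject of the clause embedded under 'claim'. It moves to the left edge, and the trace sits right after 'claim':
Who may the witness claim ___ should revise the photograph after lunch?
'claim' is word 5.

5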